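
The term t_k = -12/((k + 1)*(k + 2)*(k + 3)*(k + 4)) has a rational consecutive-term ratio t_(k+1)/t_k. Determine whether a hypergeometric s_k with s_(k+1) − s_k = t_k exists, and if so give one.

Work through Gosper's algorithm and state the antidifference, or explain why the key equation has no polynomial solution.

s_k = 2*k*(-k**2 - 6*k - 11)/(3*(k + 1)*(k + 2)*(k + 3))

The ratio is (k + 1)/(k + 5).
Normal form (A,B,C) = (k + 1, k + 5, 1).
Key eq: (k + 1)·f(k+1) = (k + 4)·f(k) + (1).
d = 3 from the (1,1,0) case.
Solve for f: f(k) = k*(k**2 + 6*k + 11)/18 (degree 3 ≤ 3).
Certificate R = B(k−1)f/C = k*(k + 4)*(k**2 + 6*k + 11)/18 gives s_k = 2*k*(-k**2 - 6*k - 11)/(3*(k + 1)*(k + 2)*(k + 3)).
s_(k+1) − s_k = -12/(k**4 + 10*k**3 + 35*k**2 + 50*k + 24) = t_k.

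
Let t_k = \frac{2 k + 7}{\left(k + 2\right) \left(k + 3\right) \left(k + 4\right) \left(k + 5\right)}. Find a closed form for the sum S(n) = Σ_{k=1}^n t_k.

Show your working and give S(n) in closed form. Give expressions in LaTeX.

t_(k+1)/t_k = (k + 2)*(2*k + 9)/((k + 6)*(2*k + 7)).
A = k + 2, B = k + 6, C = k + 7/2.
Need (k + 2)·f(k+1) − (k + 5)·f(k) = k + 7/2.
Bound: deg f ≤ 3.
Coefficient equations give f(k) = k*(k + 3)*(k + 6)/16.
Get s_k = R·t_k = k*(k + 6)/(8*(k**2 + 6*k + 8)) with R(k) = B(k−1)f(k)/C(k) = k*(k + 3)*(k + 5)*(k + 6)/(8*(2*k + 7)).
Check: Δs_k = (2*k + 7)/(k**4 + 14*k**3 + 71*k**2 + 154*k + 120). ✓
Σ_(k=1)^n t_k = s_(n+1) − s_(1) = ((n**2 + 8*n + 7)/(8*(n**2 + 8*n + 15))) − (7/120), i.e. n*(n + 8)/(15*(n**2 + 8*n + 15)).

S(n) = \frac{n \left(n + 8\right)}{15 \left(n^{2} + 8 n + 15\right)}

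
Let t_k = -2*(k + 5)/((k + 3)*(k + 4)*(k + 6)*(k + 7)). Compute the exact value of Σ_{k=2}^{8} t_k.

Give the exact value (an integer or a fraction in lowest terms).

Compute t_(k+1)/t_k: get (k + 3)*(k + 6)**2/((k + 5)**2*(k + 8)).
Gosper form: A/B · C(k+1)/C(k) with A=k + 3, B=k + 8, C=k**2 + 10*k + 25.
Solve (k + 3)·f(k+1) − (k + 7)·f(k) = k**2 + 10*k + 25.
d = 4 from the (1,1,2) case.
Coefficient equations give f(k) = k*(k + 4)*(k + 5)*(k + 9)/36.
So s_k = (B(k−1)f/C)·t_k = (k*(k + 4)*(k + 7)*(k + 9)/(36*(k + 5)))·t_k = k*(-k - 9)/(18*(k**2 + 9*k + 18)).
Verify: 2*(-k - 5)/(k**4 + 20*k**3 + 145*k**2 + 450*k + 504) matches t_k.
Sum = s_(9) − s_(2); s_(9) = -1/20, s_(2) = -11/360 ⇒ -7/360.

Σ = -7/360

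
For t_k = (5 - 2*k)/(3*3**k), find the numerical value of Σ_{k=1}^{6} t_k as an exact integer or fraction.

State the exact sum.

Step 1: r(k) = (2*k - 3)/(3*(2*k - 5)).
So A=1/3 and B=1, with C=k - 5/2.
Key eq: (1/3)·f(k+1) = (1)·f(k) + (k - 5/2).
From deg A=0, deg B=0, deg C=1: d=1.
Solve for f: f(k) = -3*(k - 2)/2 (degree 1 ≤ 1).
R(k) = B(k−1)·f(k)/C(k) = -3*(k - 2)/(2*k - 5); s_k = R·t_k = (k - 2)/3**k.
Check: Δs_k = (5 - 2*k)/(3*3**k). ✓
Σ_(k=1)^(6) t_k = s_(7) − s_(1) = 5/2187 − (-1/3) = 734/2187.

Σ = 734/2187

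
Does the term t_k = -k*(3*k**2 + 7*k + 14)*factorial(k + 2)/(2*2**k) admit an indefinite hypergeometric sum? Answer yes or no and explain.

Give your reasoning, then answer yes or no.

The ratio is (k + 1)*(k + 3)*(7*k + 3*(k + 1)**2 + 21)/(2*k*(3*k**2 + 7*k + 14)).
Gosper form: A/B · C(k+1)/C(k) with A=k/2 + 3/2, B=1, C=k**3 + 7*k**2/3 + 14*k/3.
f must satisfy (k/2 + 3/2)·f(k+1) − (1)·f(k) = k**3 + 7*k**2/3 + 14*k/3.
deg f ≤ 2 (via 1,0,3).
Coefficient equations give f(k) = 2*(3*k**2 - 2*k - 3)/3.
R(k) = B(k−1)·f(k)/C(k) = 2*(3*k**2 - 2*k - 3)/(k*(3*k**2 + 7*k + 14)); s_k = R·t_k = (-3*k**2 + 2*k + 3)*factorial(k + 2)/2**k.
Δs = -k*(3*k**2 + 7*k + 14)*factorial(k + 2)/(2*2**k), as required.

Yes. s_k = (-3*k**2 + 2*k + 3)*factorial(k + 2)/2**k.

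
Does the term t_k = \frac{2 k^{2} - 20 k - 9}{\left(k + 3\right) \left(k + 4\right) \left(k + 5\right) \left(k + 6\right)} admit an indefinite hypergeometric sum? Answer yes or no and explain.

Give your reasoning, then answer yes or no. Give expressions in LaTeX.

Yes. s_k = \frac{k \left(- k^{2} - 42 k - 2\right)}{15 \left(k + 3\right) \left(k + 4\right) \left(k + 5\right)}.

r(k) = (k + 3)*(20*k - 2*(k + 1)**2 + 29)/((k + 7)*(-2*k**2 + 20*k + 9)) after simplifying.
So A=k + 3 and B=k + 7, with C=k**2 - 10*k - 9/2.
f must satisfy (k + 3)·f(k+1) − (k + 6)·f(k) = k**2 - 10*k - 9/2.
Degrees (1,1,2) ⇒ d ≤ 3.
Match coefficients ⇒ f(k) = -k*(k**2 + 42*k + 2)/30.
Then R = B(k−1)f/C = -k*(k + 6)*(k**2 + 42*k + 2)/(15*(2*k**2 - 20*k - 9)), so s_k = R(k)·t_k = k*(-k**2 - 42*k - 2)/(15*(k + 3)*(k + 4)*(k + 5)).
Verify: (2*k**2 - 20*k - 9)/(k**4 + 18*k**3 + 119*k**2 + 342*k + 360) matches t_k.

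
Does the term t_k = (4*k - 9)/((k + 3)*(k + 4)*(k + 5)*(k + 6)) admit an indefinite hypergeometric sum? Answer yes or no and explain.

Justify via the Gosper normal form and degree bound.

Yes. s_k = k*(-k**2 - 12*k - 167)/(60*(k + 3)*(k + 4)*(k + 5)).

Ratio r(k) = (k + 3)*(4*k - 5)/((k + 7)*(4*k - 9)).
So A=k + 3 and B=k + 7, with C=k - 9/4.
Need (k + 3)·f(k+1) − (k + 6)·f(k) = k - 9/4.
d = 3 from the (1,1,1) case.
Solve for f: f(k) = -k*(k**2 + 12*k + 167)/240 (degree 3 ≤ 3).
Certificate R = B(k−1)f/C = -k*(k + 6)*(k**2 + 12*k + 167)/(60*(4*k - 9)) gives s_k = k*(-k**2 - 12*k - 167)/(60*(k + 3)*(k + 4)*(k + 5)).
Verify: (4*k - 9)/(k**4 + 18*k**3 + 119*k**2 + 342*k + 360) matches t_k.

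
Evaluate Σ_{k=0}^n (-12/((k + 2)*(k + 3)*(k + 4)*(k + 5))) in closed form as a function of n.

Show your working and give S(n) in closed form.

S(n) = (-n**3 - 12*n**2 - 47*n - 36)/(6*(n**3 + 12*n**2 + 47*n + 60))

t_(k+1)/t_k = (k + 2)/(k + 6).
Take A(k)=k + 2, B(k)=k + 6, C(k)=1.
Set up (k + 2)·f(k+1) − (k + 5)·f(k) − (1) = 0.
From deg A=1, deg B=1, deg C=0: d=3.
A polynomial solution: f(k) = k*(k**2 + 9*k + 26)/72.
Then R = B(k−1)f/C = k*(k + 5)*(k**2 + 9*k + 26)/72, so s_k = R(k)·t_k = k*(-k**2 - 9*k - 26)/(6*(k + 2)*(k + 3)*(k + 4)).
Verify: -12/(k**4 + 14*k**3 + 71*k**2 + 154*k + 120) matches t_k.
Evaluate: s_(n+1) = (-n**3 - 12*n**2 - 47*n - 36)/(6*(n**3 + 12*n**2 + 47*n + 60)); subtract s_(0) = 0 ⇒ S(n) = (-n**3 - 12*n**2 - 47*n - 36)/(6*(n**3 + 12*n**2 + 47*n + 60)).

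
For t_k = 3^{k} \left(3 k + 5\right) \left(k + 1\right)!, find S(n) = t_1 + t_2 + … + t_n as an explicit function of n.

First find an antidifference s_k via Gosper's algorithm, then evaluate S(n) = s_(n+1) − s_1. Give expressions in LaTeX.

S(n) = 3 \cdot 3^{n} \left(n + 2\right)! - 6

Compute t_(k+1)/t_k: get 3*(k + 2)*(3*k + 8)/(3*k + 5).
A = 3*k + 6, B = 1, C = k + 5/3.
Solve (3*k + 6)·f(k+1) − (1)·f(k) = k + 5/3.
d = 0 from the (1,0,1) case.
Solving with deg f ≤ 0: f(k) = 1/3.
Get s_k = R·t_k = 3**k*factorial(k + 1) with R(k) = B(k−1)f(k)/C(k) = 1/(3*k + 5).
s_(k+1) − s_k = 3**k*(3*k + 5)*factorial(k + 1) = t_k.
Telescope: S(n) = s_(n+1) − s_(1) = 3**(n + 1)*factorial(n + 2) − (6) = 3*3**n*factorial(n + 2) - 6.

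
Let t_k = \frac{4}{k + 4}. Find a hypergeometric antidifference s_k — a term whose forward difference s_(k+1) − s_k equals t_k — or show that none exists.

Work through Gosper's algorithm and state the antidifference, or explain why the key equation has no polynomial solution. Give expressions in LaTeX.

no hypergeometric antidifference exists

r(k) = (k + 4)/(k + 5) after simplifying.
Gosper form: A/B · C(k+1)/C(k) with A=k + 4, B=k + 5, C=1.
Solve (k + 4)·f(k+1) − (k + 4)·f(k) = 1.
From deg A=1, deg B=1, deg C=0: d=0.
f = c0 ⇒ A·f(k+1) − B(k−1)·f(k) − C = -1. The system {-1 = 0} is inconsistent; no antidifference.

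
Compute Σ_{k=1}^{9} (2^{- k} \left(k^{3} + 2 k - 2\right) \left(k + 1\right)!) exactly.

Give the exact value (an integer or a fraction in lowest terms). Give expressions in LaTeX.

r(k) = (k + 2)*(2*k + (k + 1)**3)/(2*(k**3 + 2*k - 2)) after simplifying.
Normal form (A,B,C) = (k/2 + 1, 1, k**3 + 2*k - 2).
Solve (k/2 + 1)·f(k+1) − (1)·f(k) = k**3 + 2*k - 2.
Bound: deg f ≤ 2.
Match coefficients ⇒ f(k) = 2*(k**2 - 2*k - 1).
Then R = B(k−1)f/C = 2*(k**2 - 2*k - 1)/(k**3 + 2*k - 2), so s_k = R(k)·t_k = 2**(1 - k)*(k**2 - 2*k - 1)*factorial(k + 1).
Verify: (k**3 + 2*k - 2)*factorial(k + 1)/2**k matches t_k.
Sum = s_(10) − s_(1); s_(10) = 12318075/2, s_(1) = -4 ⇒ 12318083/2.

Σ = 12318083/2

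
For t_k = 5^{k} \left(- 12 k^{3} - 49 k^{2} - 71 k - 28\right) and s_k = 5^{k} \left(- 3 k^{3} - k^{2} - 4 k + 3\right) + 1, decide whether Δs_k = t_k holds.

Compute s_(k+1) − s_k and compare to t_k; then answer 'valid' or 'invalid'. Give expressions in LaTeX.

valid (s_(k+1) − s_k reduces to t_k)

s_(k+1) = -5*5**k*(4*k + 3*(k + 1)**3 + (k + 1)**2 + 1) + 1
s_(k+1) − s_k = 5**k*(-12*k**3 - 49*k**2 - 71*k - 28)
(s_(k+1) − s_k) − t_k = 0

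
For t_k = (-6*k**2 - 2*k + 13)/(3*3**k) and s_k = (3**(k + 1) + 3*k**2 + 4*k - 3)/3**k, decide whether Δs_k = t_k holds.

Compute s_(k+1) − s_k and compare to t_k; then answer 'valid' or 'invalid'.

Valid: the claim telescopes to t_k.

s_(k+1) = (9*3**k + 3*k**2 + 10*k + 4)/(3*3**k)
s_(k+1) − s_k = (-6*k**2 - 2*k + 13)/(3*3**k)
(s_(k+1) − s_k) − t_k = 0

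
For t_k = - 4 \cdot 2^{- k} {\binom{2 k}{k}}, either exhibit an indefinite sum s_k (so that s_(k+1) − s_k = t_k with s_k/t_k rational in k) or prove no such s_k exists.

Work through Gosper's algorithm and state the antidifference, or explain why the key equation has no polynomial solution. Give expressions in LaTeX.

not Gosper-summable; s_k does not exist

Compute t_(k+1)/t_k: get (2*k + 1)/(k + 1).
So A=2*k + 1 and B=k + 1, with C=1.
Solve (2*k + 1)·f(k+1) − (k)·f(k) = 1.
From deg A=1, deg B=1, deg C=0: d=-1.
Bound -1 < 0, so the key equation has no polynomial solution.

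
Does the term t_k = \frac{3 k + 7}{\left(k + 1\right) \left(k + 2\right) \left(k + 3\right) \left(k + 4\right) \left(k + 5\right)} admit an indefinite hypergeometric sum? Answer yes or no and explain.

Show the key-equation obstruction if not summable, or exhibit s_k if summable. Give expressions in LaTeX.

Step 1: r(k) = (k + 1)*(3*k + 10)/((k + 6)*(3*k + 7)).
Take A(k)=k + 1, B(k)=k + 6, C(k)=k + 7/3.
Solve (k + 1)·f(k+1) − (k + 5)·f(k) = k + 7/3.
d = 4 from the (1,1,1) case.
Coefficient equations give f(k) = k*(k + 2)*(k**2 + 8*k + 19)/36.
R(k) = B(k−1)·f(k)/C(k) = k*(k + 2)*(k + 5)*(k**2 + 8*k + 19)/(12*(3*k + 7)); s_k = R·t_k = k*(k**2 + 8*k + 19)/(12*(k**3 + 8*k**2 + 19*k + 12)).
Verify: (3*k + 7)/(k**5 + 15*k**4 + 85*k**3 + 225*k**2 + 274*k + 120) matches t_k.

Yes. s_k = \frac{k \left(k^{2} + 8 k + 19\right)}{12 \left(k^{3} + 8 k^{2} + 19 k + 12\right)}.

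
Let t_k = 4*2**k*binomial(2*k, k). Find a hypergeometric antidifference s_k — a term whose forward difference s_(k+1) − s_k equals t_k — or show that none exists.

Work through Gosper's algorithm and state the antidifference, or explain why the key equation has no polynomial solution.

none (Gosper's algorithm certifies no s_k)

Compute t_(k+1)/t_k: get 4*(2*k + 1)/(k + 1).
So A=8*k + 4 and B=k + 1, with C=1.
Need (8*k + 4)·f(k+1) − (k)·f(k) = 1.
From deg A=1, deg B=1, deg C=0: d=-1.
deg f ≤ -1 is impossible — no certificate.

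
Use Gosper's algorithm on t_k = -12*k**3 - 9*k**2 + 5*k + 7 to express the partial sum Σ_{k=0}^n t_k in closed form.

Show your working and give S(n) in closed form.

Compute t_(k+1)/t_k: get (12*k**3 + 45*k**2 + 49*k + 9)/(12*k**3 + 9*k**2 - 5*k - 7).
So A=1 and B=1, with C=k**3 + 3*k**2/4 - 5*k/12 - 7/12.
f must satisfy (1)·f(k+1) − (1)·f(k) = k**3 + 3*k**2/4 - 5*k/12 - 7/12.
Bound: deg f ≤ 4.
A polynomial solution: f(k) = k*(3*k**3 - 3*k**2 - 4*k - 3)/12.
So s_k = (B(k−1)f/C)·t_k = (k*(3*k**3 - 3*k**2 - 4*k - 3)/(12*k**3 + 9*k**2 - 5*k - 7))·t_k = k*(-3*k**3 + 3*k**2 + 4*k + 3).
Verify: -12*k**3 - 9*k**2 + 5*k + 7 matches t_k.
Evaluate: s_(n+1) = -3*n**4 - 9*n**3 - 5*n**2 + 8*n + 7; subtract s_(0) = 0 ⇒ S(n) = -3*n**4 - 9*n**3 - 5*n**2 + 8*n + 7.

S(n) = -3*n**4 - 9*n**3 - 5*n**2 + 8*n + 7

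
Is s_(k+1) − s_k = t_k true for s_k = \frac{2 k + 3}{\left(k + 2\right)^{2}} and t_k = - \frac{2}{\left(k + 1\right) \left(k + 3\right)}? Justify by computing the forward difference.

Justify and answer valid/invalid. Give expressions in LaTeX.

Invalid: residual \frac{4 k^{2} + 17 k + 17}{k^{5} + 11 k^{4} + 47 k^{3} + 97 k^{2} + 96 k + 36} ≠ 0.

s_(k+1) = (2*k + 5)/(k + 3)**2
s_(k+1) − s_k = (-2*k**2 - 8*k - 7)/(k**4 + 10*k**3 + 37*k**2 + 60*k + 36)
(s_(k+1) − s_k) − t_k = (4*k**2 + 17*k + 17)/(k**5 + 11*k**4 + 47*k**3 + 97*k**2 + 96*k + 36)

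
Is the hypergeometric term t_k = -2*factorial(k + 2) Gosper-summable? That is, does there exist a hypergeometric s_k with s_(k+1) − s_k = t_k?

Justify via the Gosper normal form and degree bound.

No — key equation has no polynomial f.

r(k) = k + 3 after simplifying.
So A=k + 3 and B=1, with C=1.
Solve (k + 3)·f(k+1) − (1)·f(k) = 1.
d = -1 from the (1,0,0) case.
Bound -1 < 0, so the key equation has no polynomial solution.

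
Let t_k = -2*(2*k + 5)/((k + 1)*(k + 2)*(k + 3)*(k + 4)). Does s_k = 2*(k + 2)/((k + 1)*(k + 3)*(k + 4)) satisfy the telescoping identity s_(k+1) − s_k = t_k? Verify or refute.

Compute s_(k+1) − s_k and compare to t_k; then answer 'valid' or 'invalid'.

s_(k+1) = 2*(k + 3)/((k + 2)*(k + 4)*(k + 5))
s_(k+1) − s_k = 2*(-2*k**2 - 9*k - 11)/(k**5 + 15*k**4 + 85*k**3 + 225*k**2 + 274*k + 120)
(s_(k+1) − s_k) − t_k = 4*(3*k + 7)/(k**5 + 15*k**4 + 85*k**3 + 225*k**2 + 274*k + 120)

Invalid: residual 4*(3*k + 7)/(k**5 + 15*k**4 + 85*k**3 + 225*k**2 + 274*k + 120) ≠ 0.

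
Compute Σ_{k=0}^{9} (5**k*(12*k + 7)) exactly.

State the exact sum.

Σ = 273437502

t_(k+1)/t_k = 5*(12*k + 19)/(12*k + 7).
Take A(k)=5, B(k)=1, C(k)=k + 7/12.
f must satisfy (5)·f(k+1) − (1)·f(k) = k + 7/12.
Degrees (0,0,1) ⇒ d ≤ 1.
Coefficient equations give f(k) = (3*k - 2)/12.
Get s_k = R·t_k = 5**k*(3*k - 2) with R(k) = B(k−1)f(k)/C(k) = (3*k - 2)/(12*k + 7).
Verify: 5**k*(12*k + 7) matches t_k.
Evaluate s at k=10 and k=0: 273437500 and -2; difference 273437502.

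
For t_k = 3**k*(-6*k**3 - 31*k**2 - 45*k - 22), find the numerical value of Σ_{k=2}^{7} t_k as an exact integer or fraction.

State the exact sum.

Step 1: r(k) = 3*(6*k**3 + 49*k**2 + 125*k + 104)/(6*k**3 + 31*k**2 + 45*k + 22).
Take A(k)=3, B(k)=1, C(k)=k**3 + 31*k**2/6 + 15*k/2 + 11/3.
f must satisfy (3)·f(k+1) − (1)·f(k) = k**3 + 31*k**2/6 + 15*k/2 + 11/3.
Degrees (0,0,3) ⇒ d ≤ 3.
Coefficient equations give f(k) = (3*k**3 + 2*k**2 + 3*k - 1)/6.
So s_k = (B(k−1)f/C)·t_k = ((3*k**3 + 2*k**2 + 3*k - 1)/(6*k**3 + 31*k**2 + 45*k + 22))·t_k = 3**k*(-3*k**3 - 2*k**2 - 3*k + 1).
Check: Δs_k = 3**k*(-6*k**3 - 31*k**2 - 45*k - 22). ✓
Σ_(k=2)^(7) t_k = s_(8) − s_(2) = -11068407 − (-333) = -11068074.

Σ = -11068074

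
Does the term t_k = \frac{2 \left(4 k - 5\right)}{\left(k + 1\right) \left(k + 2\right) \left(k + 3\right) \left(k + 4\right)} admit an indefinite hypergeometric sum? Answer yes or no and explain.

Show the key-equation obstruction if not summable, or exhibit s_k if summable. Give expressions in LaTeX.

Step 1: r(k) = (k + 1)*(4*k - 1)/((k + 5)*(4*k - 5)).
So A=k + 1 and B=k + 5, with C=k - 5/4.
Solve (k + 1)·f(k+1) − (k + 4)·f(k) = k - 5/4.
Bound: deg f ≤ 3.
Match coefficients ⇒ f(k) = -k*(k**2 + 6*k + 23)/24.
Get s_k = R·t_k = k*(-k**2 - 6*k - 23)/(3*(k + 1)*(k + 2)*(k + 3)) with R(k) = B(k−1)f(k)/C(k) = -k*(k + 4)*(k**2 + 6*k + 23)/(6*(4*k - 5)).
Δs = 2*(4*k - 5)/(k**4 + 10*k**3 + 35*k**2 + 50*k + 24), as required.

Yes. s_k = \frac{k \left(- k^{2} - 6 k - 23\right)}{3 \left(k + 1\right) \left(k + 2\right) \left(k + 3\right)}.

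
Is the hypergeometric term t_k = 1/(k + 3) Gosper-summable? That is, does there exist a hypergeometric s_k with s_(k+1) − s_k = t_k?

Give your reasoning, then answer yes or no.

No; the coefficient equations for f are inconsistent.

Ratio r(k) = (k + 3)/(k + 4).
A = k + 3, B = k + 4, C = 1.
Solve (k + 3)·f(k+1) − (k + 3)·f(k) = 1.
Degrees (1,1,0) ⇒ d ≤ 0.
f = c0 ⇒ A·f(k+1) − B(k−1)·f(k) − C = -1. The system {-1 = 0} is inconsistent; no antidifference.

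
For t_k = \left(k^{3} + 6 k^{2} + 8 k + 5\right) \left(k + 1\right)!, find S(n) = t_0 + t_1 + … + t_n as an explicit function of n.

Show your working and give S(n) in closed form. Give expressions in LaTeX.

r(k) = (k**4 + 11*k**3 + 41*k**2 + 66*k + 40)/(k**3 + 6*k**2 + 8*k + 5) after simplifying.
A = k + 2, B = 1, C = k**3 + 6*k**2 + 8*k + 5.
Key eq: (k + 2)·f(k+1) = (1)·f(k) + (k**3 + 6*k**2 + 8*k + 5).
d = 2 from the (1,0,3) case.
Solving with deg f ≤ 2: f(k) = k**2 + 3*k - 3.
Then R = B(k−1)f/C = (k**2 + 3*k - 3)/(k**3 + 6*k**2 + 8*k + 5), so s_k = R(k)·t_k = (k**2 + 3*k - 3)*factorial(k + 1).
s_(k+1) − s_k = (k**3 + 6*k**2 + 8*k + 5)*factorial(k + 1) = t_k.
Telescope: S(n) = s_(n+1) − s_(0) = (n**2 + 5*n + 1)*factorial(n + 2) − (-3) = n**4*factorial(n) + 8*n**3*factorial(n) + 18*n**2*factorial(n) + 13*n*factorial(n) + 2*factorial(n) + 3.

S(n) = n^{4} n! + 8 n^{3} n! + 18 n^{2} n! + 13 n n! + 2 n! + 3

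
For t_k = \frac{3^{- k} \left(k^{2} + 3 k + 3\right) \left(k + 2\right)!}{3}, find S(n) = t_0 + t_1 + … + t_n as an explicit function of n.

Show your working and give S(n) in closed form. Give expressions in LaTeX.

S(n) = -4 + \frac{3^{- n} n \left(n + 3\right)!}{3} + 3^{- n} \left(n + 3\right)!

r(k) = (k + 3)*(3*k + (k + 1)**2 + 6)/(3*(k**2 + 3*k + 3)) after simplifying.
Gosper form: A/B · C(k+1)/C(k) with A=k/3 + 1, B=1, C=k**2 + 3*k + 3.
Set up (k/3 + 1)·f(k+1) − (1)·f(k) − (k**2 + 3*k + 3) = 0.
d = 1 from the (1,0,2) case.
Match coefficients ⇒ f(k) = 3*(k + 2).
R(k) = B(k−1)·f(k)/C(k) = 3*(k + 2)/(k**2 + 3*k + 3); s_k = R·t_k = (k + 2)*factorial(k + 2)/3**k.
Δs = (k**2 + 3*k + 3)*factorial(k + 2)/(3*3**k), as required.
Telescope: S(n) = s_(n+1) − s_(0) = 3**(-n - 1)*(n + 3)*factorial(n + 3) − (4) = -4 + n*factorial(n + 3)/(3*3**n) + factorial(n + 3)/3**n.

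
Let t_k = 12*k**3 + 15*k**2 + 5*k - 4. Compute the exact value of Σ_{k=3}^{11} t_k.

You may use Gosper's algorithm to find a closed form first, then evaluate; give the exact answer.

r(k) = (12*k**3 + 51*k**2 + 71*k + 28)/(12*k**3 + 15*k**2 + 5*k - 4) after simplifying.
So A=1 and B=1, with C=k**3 + 5*k**2/4 + 5*k/12 - 1/3.
Key eq: (1)·f(k+1) = (1)·f(k) + (k**3 + 5*k**2/4 + 5*k/12 - 1/3).
deg f ≤ 4 (via 0,0,3).
Match coefficients ⇒ f(k) = k*(3*k**3 - k**2 - 2*k - 4)/12.
Then R = B(k−1)f/C = k*(3*k**3 - k**2 - 2*k - 4)/(12*k**3 + 15*k**2 + 5*k - 4), so s_k = R(k)·t_k = k*(3*k**3 - k**2 - 2*k - 4).
Check: Δs_k = 12*k**3 + 15*k**2 + 5*k - 4. ✓
Sum = s_(12) − s_(3); s_(12) = 60144, s_(3) = 186 ⇒ 59958.

Σ = 59958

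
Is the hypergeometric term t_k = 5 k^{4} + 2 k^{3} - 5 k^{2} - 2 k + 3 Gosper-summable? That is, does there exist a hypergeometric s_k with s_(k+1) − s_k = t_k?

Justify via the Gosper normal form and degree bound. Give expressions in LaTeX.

Yes. s_k = k \left(k^{4} - 2 k^{3} - k^{2} + 2 k + 3\right).

r(k) = (5*k**4 + 22*k**3 + 31*k**2 + 14*k + 3)/(5*k**4 + 2*k**3 - 5*k**2 - 2*k + 3) after simplifying.
Take A(k)=1, B(k)=1, C(k)=k**4 + 2*k**3/5 - k**2 - 2*k/5 + 3/5.
f must satisfy (1)·f(k+1) − (1)·f(k) = k**4 + 2*k**3/5 - k**2 - 2*k/5 + 3/5.
Bound: deg f ≤ 5.
Coefficient equations give f(k) = k*(k**4 - 2*k**3 - k**2 + 2*k + 3)/5.
Get s_k = R·t_k = k*(k**4 - 2*k**3 - k**2 + 2*k + 3) with R(k) = B(k−1)f(k)/C(k) = k*(k**4 - 2*k**3 - k**2 + 2*k + 3)/(5*k**4 + 2*k**3 - 5*k**2 - 2*k + 3).
Δs = 5*k**4 + 2*k**3 - 5*k**2 - 2*k + 3, as required.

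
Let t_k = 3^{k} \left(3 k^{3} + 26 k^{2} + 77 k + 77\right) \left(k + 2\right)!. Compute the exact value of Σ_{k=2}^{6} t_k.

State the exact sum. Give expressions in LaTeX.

Step 1: r(k) = 3*(3*k**4 + 44*k**3 + 243*k**2 + 597*k + 549)/(3*k**3 + 26*k**2 + 77*k + 77).
A = 3*k + 9, B = 1, C = k**3 + 26*k**2/3 + 77*k/3 + 77/3.
f must satisfy (3*k + 9)·f(k+1) − (1)·f(k) = k**3 + 26*k**2/3 + 77*k/3 + 77/3.
Degrees (1,0,3) ⇒ d ≤ 2.
Coefficient equations give f(k) = (k + 2)**2/3.
So s_k = (B(k−1)f/C)·t_k = ((k + 2)**2/(3*k**3 + 26*k**2 + 77*k + 77))·t_k = 3**k*(k + 2)**2*factorial(k + 2).
Δs = 3**k*(3*k**3 + 26*k**2 + 77*k + 77)*factorial(k + 2), as required.
Evaluate s at k=7 and k=2: 64283103360 and 3456; difference 64283099904.

Σ = 64283099904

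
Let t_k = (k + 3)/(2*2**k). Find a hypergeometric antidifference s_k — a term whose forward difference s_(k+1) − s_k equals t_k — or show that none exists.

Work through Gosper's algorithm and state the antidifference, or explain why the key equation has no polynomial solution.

Step 1: r(k) = (k + 4)/(2*(k + 3)).
A = 1/2, B = 1, C = k + 3.
Need (1/2)·f(k+1) − (1)·f(k) = k + 3.
Bound: deg f ≤ 1.
Solve for f: f(k) = -2*(k + 4) (degree 1 ≤ 1).
Get s_k = R·t_k = (-k - 4)/2**k with R(k) = B(k−1)f(k)/C(k) = -2*(k + 4)/(k + 3).
Verify: (k + 3)/(2*2**k) matches t_k.

s_k = (-k - 4)/2**k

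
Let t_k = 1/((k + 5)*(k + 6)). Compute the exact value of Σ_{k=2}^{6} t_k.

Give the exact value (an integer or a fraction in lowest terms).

Σ = 5/84

Compute t_(k+1)/t_k: get (k + 5)/(k + 7).
Gosper form: A/B · C(k+1)/C(k) with A=k + 5, B=k + 7, C=1.
Solve (k + 5)·f(k+1) − (k + 6)·f(k) = 1.
Degrees (1,1,0) ⇒ d ≤ 1.
A polynomial solution: f(k) = k/5.
Certificate R = B(k−1)f/C = k*(k + 6)/5 gives s_k = k/(5*(k + 5)).
s_(k+1) − s_k = 1/(k**2 + 11*k + 30) = t_k.
Telescoping: Σ = s_(7) − s_(2) = 7/60 − (2/35) = 5/84.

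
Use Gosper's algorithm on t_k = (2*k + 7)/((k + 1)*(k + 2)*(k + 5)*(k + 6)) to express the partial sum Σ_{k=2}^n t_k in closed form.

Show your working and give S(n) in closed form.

S(n) = (n**2 + 8*n - 9)/(21*(n**2 + 8*n + 12))

Compute t_(k+1)/t_k: get (k + 1)*(k + 5)*(2*k + 9)/((k + 3)*(k + 7)*(2*k + 7)).
So A=k + 1 and B=k + 7, with C=k**3 + 21*k**2/2 + 73*k/2 + 42.
Need (k + 1)·f(k+1) − (k + 6)·f(k) = k**3 + 21*k**2/2 + 73*k/2 + 42.
Bound: deg f ≤ 5.
A polynomial solution: f(k) = k*(k + 2)*(k + 3)*(k + 4)*(k + 6)/10.
So s_k = (B(k−1)f/C)·t_k = (k*(k + 2)*(k + 6)**2/(5*(2*k + 7)))·t_k = k*(k + 6)/(5*(k**2 + 6*k + 5)).
Δs = (2*k + 7)/(k**4 + 14*k**3 + 65*k**2 + 112*k + 60), as required.
Telescope: S(n) = s_(n+1) − s_(2) = (n**2 + 8*n + 7)/(5*(n**2 + 8*n + 12)) − (16/105) = (n**2 + 8*n - 9)/(21*(n**2 + 8*n + 12)).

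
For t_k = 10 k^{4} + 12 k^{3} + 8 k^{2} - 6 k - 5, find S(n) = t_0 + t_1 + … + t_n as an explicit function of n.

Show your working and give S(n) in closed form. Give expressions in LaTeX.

t_(k+1)/t_k = (10*k**4 + 52*k**3 + 104*k**2 + 86*k + 19)/(10*k**4 + 12*k**3 + 8*k**2 - 6*k - 5).
Factor: A=1; B=1; C=k**4 + 6*k**3/5 + 4*k**2/5 - 3*k/5 - 1/2.
Set up (1)·f(k+1) − (1)·f(k) − (k**4 + 6*k**3/5 + 4*k**2/5 - 3*k/5 - 1/2) = 0.
deg f ≤ 5 (via 0,0,4).
Solve for f: f(k) = k*(2*k**4 - 2*k**3 - 4*k - 1)/10 (degree 5 ≤ 5).
Then R = B(k−1)f/C = k*(2*k**4 - 2*k**3 - 4*k - 1)/(10*k**4 + 12*k**3 + 8*k**2 - 6*k - 5), so s_k = R(k)·t_k = k*(2*k**4 - 2*k**3 - 4*k - 1).
Check: Δs_k = 10*k**4 + 12*k**3 + 8*k**2 - 6*k - 5. ✓
s_(n+1) = 2*n**5 + 8*n**4 + 12*n**3 + 4*n**2 - 7*n - 5 and s_(0) = 0, so S(n) = 2*n**5 + 8*n**4 + 12*n**3 + 4*n**2 - 7*n - 5.

S(n) = 2 n^{5} + 8 n^{4} + 12 n^{3} + 4 n^{2} - 7 n - 5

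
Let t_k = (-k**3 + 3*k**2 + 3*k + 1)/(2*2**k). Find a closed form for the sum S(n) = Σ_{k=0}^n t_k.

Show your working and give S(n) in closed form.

Ratio r(k) = (k**3 - 6*k - 6)/(2*(k**3 - 3*k**2 - 3*k - 1)).
So A=1/2 and B=1, with C=k**3 - 3*k**2 - 3*k - 1.
Need (1/2)·f(k+1) − (1)·f(k) = k**3 - 3*k**2 - 3*k - 1.
d = 3 from the (0,0,3) case.
Solve for f: f(k) = -2*k**3 (degree 3 ≤ 3).
Then R = B(k−1)f/C = -2*k**3/(k**3 - 3*k**2 - 3*k - 1), so s_k = R(k)·t_k = k**3/2**k.
Check: Δs_k = (-2*k**3 + (k + 1)**3)/(2*2**k). ✓
Σ_(k=0)^n t_k = s_(n+1) − s_(0) = (2**(-n - 1)*(n**3 + 3*n**2 + 3*n + 1)) − (0), i.e. 2**(-n - 1)*(n**3 + 3*n**2 + 3*n + 1).

S(n) = 2**(-n - 1)*(n**3 + 3*n**2 + 3*n + 1)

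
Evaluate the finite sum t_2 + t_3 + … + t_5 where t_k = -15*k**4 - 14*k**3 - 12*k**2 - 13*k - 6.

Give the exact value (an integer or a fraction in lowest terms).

Ratio r(k) = (15*k**4 + 74*k**3 + 144*k**2 + 139*k + 60)/(15*k**4 + 14*k**3 + 12*k**2 + 13*k + 6).
So A=1 and B=1, with C=k**4 + 14*k**3/15 + 4*k**2/5 + 13*k/15 + 2/5.
Solve (1)·f(k+1) − (1)·f(k) = k**4 + 14*k**3/15 + 4*k**2/5 + 13*k/15 + 2/5.
Degrees (0,0,4) ⇒ d ≤ 5.
Match coefficients ⇒ f(k) = k*(3*k**4 - 4*k**3 + 2*k**2 + 4*k + 1)/15.
R(k) = B(k−1)·f(k)/C(k) = k*(3*k**4 - 4*k**3 + 2*k**2 + 4*k + 1)/(15*k**4 + 14*k**3 + 12*k**2 + 13*k + 6); s_k = R·t_k = k*(-3*k**4 + 4*k**3 - 2*k**2 - 4*k - 1).
Verify: -15*k**4 - 14*k**3 - 12*k**2 - 13*k - 6 matches t_k.
Σ_(k=2)^(5) t_k = s_(6) − s_(2) = -18726 − (-66) = -18660.

Σ = -18660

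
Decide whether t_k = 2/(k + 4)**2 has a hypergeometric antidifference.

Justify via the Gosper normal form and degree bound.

Step 1: r(k) = (k + 4)**2/(k + 5)**2.
A = k**2 + 8*k + 16, B = k**2 + 10*k + 25, C = 1.
Solve (k**2 + 8*k + 16)·f(k+1) − (k**2 + 8*k + 16)·f(k) = 1.
From deg A=2, deg B=2, deg C=0: d=0.
Generic f = c0 gives residual -1; -1 = 0 cannot hold, so t_k is not Gosper-summable.

No — the linear system for f has no solution.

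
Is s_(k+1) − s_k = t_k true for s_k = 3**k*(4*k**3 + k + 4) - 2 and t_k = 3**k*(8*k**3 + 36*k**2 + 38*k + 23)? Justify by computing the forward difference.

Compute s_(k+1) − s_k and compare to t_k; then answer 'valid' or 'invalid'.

s_(k+1) = 3**(k + 1)*(k + 4*(k + 1)**3 + 5) - 2
s_(k+1) − s_k = 3**k*(8*k**3 + 36*k**2 + 38*k + 23)
(s_(k+1) − s_k) − t_k = 0

valid (s_(k+1) − s_k reduces to t_k)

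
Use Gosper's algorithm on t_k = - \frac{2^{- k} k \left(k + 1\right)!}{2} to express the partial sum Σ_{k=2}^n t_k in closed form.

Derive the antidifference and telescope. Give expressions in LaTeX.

S(n) = \frac{3}{2} - \frac{2^{- n} \left(n + 2\right)!}{2}

Compute t_(k+1)/t_k: get (k + 1)*(k + 2)/(2*k).
Normal form (A,B,C) = (k/2 + 1, 1, k).
f must satisfy (k/2 + 1)·f(k+1) − (1)·f(k) = k.
Degrees (1,0,1) ⇒ d ≤ 0.
A polynomial solution: f(k) = 2.
Then R = B(k−1)f/C = 2/k, so s_k = R(k)·t_k = -factorial(k + 1)/2**k.
Verify: -k*factorial(k + 1)/(2*2**k) matches t_k.
Σ_(k=2)^n t_k = s_(n+1) − s_(2) = (-2**(-n - 1)*factorial(n + 2)) − (-3/2), i.e. 3/2 - factorial(n + 2)/(2*2**n).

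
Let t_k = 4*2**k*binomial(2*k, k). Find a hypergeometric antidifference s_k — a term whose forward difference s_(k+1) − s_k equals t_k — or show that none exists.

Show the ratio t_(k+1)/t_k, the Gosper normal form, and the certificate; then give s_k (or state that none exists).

not Gosper-summable; s_k does not exist

Compute t_(k+1)/t_k: get 4*(2*k + 1)/(k + 1).
Factor: A=8*k + 4; B=k + 1; C=1.
Set up (8*k + 4)·f(k+1) − (k)·f(k) − (1) = 0.
Bound: deg f ≤ -1.
deg f ≤ -1 is impossible — no certificate.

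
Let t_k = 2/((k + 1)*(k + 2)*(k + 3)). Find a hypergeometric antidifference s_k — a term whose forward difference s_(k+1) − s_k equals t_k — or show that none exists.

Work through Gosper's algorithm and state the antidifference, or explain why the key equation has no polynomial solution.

r(k) = (k + 1)/(k + 4) after simplifying.
So A=k + 1 and B=k + 4, with C=1.
Need (k + 1)·f(k+1) − (k + 3)·f(k) = 1.
Degrees (1,1,0) ⇒ d ≤ 2.
Solving with deg f ≤ 2: f(k) = k*(k + 3)/4.
Then R = B(k−1)f/C = k*(k + 3)**2/4, so s_k = R(k)·t_k = k*(k + 3)/(2*(k + 1)*(k + 2)).
Δs = 2/(k**3 + 6*k**2 + 11*k + 6), as required.

s_k = k*(k + 3)/(2*(k + 1)*(k + 2))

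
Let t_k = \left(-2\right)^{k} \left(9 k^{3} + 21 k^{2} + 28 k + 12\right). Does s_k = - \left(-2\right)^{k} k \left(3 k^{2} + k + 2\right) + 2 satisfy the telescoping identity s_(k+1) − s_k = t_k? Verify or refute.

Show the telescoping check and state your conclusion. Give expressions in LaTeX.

s_(k+1) = 2*(-2)**k*(k + 1)*(k + 3*(k + 1)**2 + 3) + 2
s_(k+1) − s_k = (-2)**k*(9*k**3 + 21*k**2 + 28*k + 12)
(s_(k+1) − s_k) − t_k = 0

Valid — Δs_k = t_k.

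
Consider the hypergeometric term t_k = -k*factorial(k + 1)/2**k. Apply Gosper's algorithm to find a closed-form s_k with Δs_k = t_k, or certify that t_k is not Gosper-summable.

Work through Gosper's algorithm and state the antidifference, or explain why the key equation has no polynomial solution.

Compute t_(k+1)/t_k: get (k + 1)*(k + 2)/(2*k).
Normal form (A,B,C) = (k/2 + 1, 1, k).
Need (k/2 + 1)·f(k+1) − (1)·f(k) = k.
Bound: deg f ≤ 0.
Solving with deg f ≤ 0: f(k) = 2.
Get s_k = R·t_k = -2**(1 - k)*factorial(k + 1) with R(k) = B(k−1)f(k)/C(k) = 2/k.
Verify: -k*factorial(k + 1)/2**k matches t_k.

s_k = -2**(1 - k)*factorial(k + 1)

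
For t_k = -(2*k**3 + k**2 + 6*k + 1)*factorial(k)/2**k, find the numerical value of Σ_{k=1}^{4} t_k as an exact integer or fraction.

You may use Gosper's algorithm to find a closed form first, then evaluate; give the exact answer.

Σ = -673/2

t_(k+1)/t_k = (k + 1)*(6*k + 2*(k + 1)**3 + (k + 1)**2 + 7)/(2*(2*k**3 + k**2 + 6*k + 1)).
Gosper form: A/B · C(k+1)/C(k) with A=k/2 + 1/2, B=1, C=k**3 + k**2/2 + 3*k + 1/2.
Need (k/2 + 1/2)·f(k+1) − (1)·f(k) = k**3 + k**2/2 + 3*k + 1/2.
Bound: deg f ≤ 2.
A polynomial solution: f(k) = k*(2*k - 1).
Get s_k = R·t_k = -2**(1 - k)*k*(2*k - 1)*factorial(k) with R(k) = B(k−1)f(k)/C(k) = 2*k*(2*k - 1)/(2*k**3 + k**2 + 6*k + 1).
s_(k+1) − s_k = -(2*k**3 + k**2 + 6*k + 1)*factorial(k)/2**k = t_k.
Σ_(k=1)^(4) t_k = s_(5) − s_(1) = -675/2 − (-1) = -673/2.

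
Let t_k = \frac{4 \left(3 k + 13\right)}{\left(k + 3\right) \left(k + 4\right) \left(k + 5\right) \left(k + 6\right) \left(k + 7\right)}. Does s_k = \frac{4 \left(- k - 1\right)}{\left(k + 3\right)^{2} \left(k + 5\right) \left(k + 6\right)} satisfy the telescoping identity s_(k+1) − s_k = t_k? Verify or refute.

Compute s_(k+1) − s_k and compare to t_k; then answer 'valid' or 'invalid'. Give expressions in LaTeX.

Invalid: residual \frac{8 \left(- 4 k^{2} - 33 k - 67\right)}{k^{7} + 32 k^{6} + 432 k^{5} + 3190 k^{4} + 13919 k^{3} + 35898 k^{2} + 50688 k + 30240} ≠ 0.

s_(k+1) = 4*(-k - 2)/((k + 4)**2*(k + 6)*(k + 7))
s_(k+1) − s_k = 4*((k + 1)*(k + 4)**2*(k + 7) - (k + 2)*(k + 3)**2*(k + 5))/((k + 3)**2*(k + 4)**2*(k + 5)*(k + 6)*(k + 7))
(s_(k+1) − s_k) − t_k = 8*(-4*k**2 - 33*k - 67)/(k**7 + 32*k**6 + 432*k**5 + 3190*k**4 + 13919*k**3 + 35898*k**2 + 50688*k + 30240)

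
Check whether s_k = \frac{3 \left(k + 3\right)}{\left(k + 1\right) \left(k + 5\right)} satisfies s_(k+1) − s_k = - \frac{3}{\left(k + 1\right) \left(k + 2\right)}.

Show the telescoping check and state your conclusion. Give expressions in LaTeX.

Invalid: residual \frac{6 \left(2 k + 7\right)}{k^{4} + 14 k^{3} + 65 k^{2} + 112 k + 60} ≠ 0.

s_(k+1) = 3*(k + 4)/((k + 2)*(k + 6))
s_(k+1) − s_k = 3*(-k**2 - 7*k - 16)/(k**4 + 14*k**3 + 65*k**2 + 112*k + 60)
(s_(k+1) − s_k) − t_k = 6*(2*k + 7)/(k**4 + 14*k**3 + 65*k**2 + 112*k + 60)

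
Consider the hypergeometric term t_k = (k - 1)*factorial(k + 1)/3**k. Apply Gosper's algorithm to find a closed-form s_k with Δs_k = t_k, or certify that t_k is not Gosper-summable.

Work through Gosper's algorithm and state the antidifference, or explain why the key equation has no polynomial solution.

Ratio r(k) = k*(k + 2)/(3*(k - 1)).
Take A(k)=k/3 + 2/3, B(k)=1, C(k)=k - 1.
Solve (k/3 + 2/3)·f(k+1) − (1)·f(k) = k - 1.
Degrees (1,0,1) ⇒ d ≤ 0.
A polynomial solution: f(k) = 3.
R(k) = B(k−1)·f(k)/C(k) = 3/(k - 1); s_k = R·t_k = 3**(1 - k)*factorial(k + 1).
s_(k+1) − s_k = (k - 1)*factorial(k + 1)/3**k = t_k.

s_k = 3**(1 - k)*factorial(k + 1)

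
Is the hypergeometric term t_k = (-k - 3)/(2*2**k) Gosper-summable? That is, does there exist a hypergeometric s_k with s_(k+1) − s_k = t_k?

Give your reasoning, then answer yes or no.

Step 1: r(k) = (k + 4)/(2*(k + 3)).
Factor: A=1/2; B=1; C=k + 3.
Set up (1/2)·f(k+1) − (1)·f(k) − (k + 3) = 0.
d = 1 from the (0,0,1) case.
Match coefficients ⇒ f(k) = -2*(k + 4).
Then R = B(k−1)f/C = -2*(k + 4)/(k + 3), so s_k = R(k)·t_k = (k + 4)/2**k.
Check: Δs_k = (-k - 3)/(2*2**k). ✓

Yes. s_k = (k + 4)/2**k.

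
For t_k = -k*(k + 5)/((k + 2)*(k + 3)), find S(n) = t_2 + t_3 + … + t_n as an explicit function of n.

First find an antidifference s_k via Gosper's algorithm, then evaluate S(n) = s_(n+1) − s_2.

Step 1: r(k) = (k + 1)*(k + 2)*(k + 6)/(k*(k + 4)*(k + 5)).
Gosper form: A/B · C(k+1)/C(k) with A=k + 2, B=k + 4, C=k**2 + 5*k.
f must satisfy (k + 2)·f(k+1) − (k + 3)·f(k) = k**2 + 5*k.
Bound: deg f ≤ 2.
Solve for f: f(k) = k*(k - 1) (degree 2 ≤ 2).
Get s_k = R·t_k = k*(1 - k)/(k + 2) with R(k) = B(k−1)f(k)/C(k) = (k - 1)*(k + 3)/(k + 5).
s_(k+1) − s_k = k*(-k - 5)/(k**2 + 5*k + 6) = t_k.
Telescope: S(n) = s_(n+1) − s_(2) = n*(-n - 1)/(n + 3) − (-1/2) = (-2*n**2 - n + 3)/(2*(n + 3)).

S(n) = (-2*n**2 - n + 3)/(2*(n + 3))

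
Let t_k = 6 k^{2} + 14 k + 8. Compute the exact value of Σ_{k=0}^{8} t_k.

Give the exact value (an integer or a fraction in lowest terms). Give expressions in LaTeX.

Step 1: r(k) = (3*k**2 + 13*k + 14)/(3*k**2 + 7*k + 4).
Factor: A=1; B=1; C=k**2 + 7*k/3 + 4/3.
Set up (1)·f(k+1) − (1)·f(k) − (k**2 + 7*k/3 + 4/3) = 0.
Degrees (0,0,2) ⇒ d ≤ 3.
Solve for f: f(k) = k*(k + 1)**2/3 (degree 3 ≤ 3).
Then R = B(k−1)f/C = k*(k + 1)/(3*k + 4), so s_k = R(k)·t_k = 2*k*(k**2 + 2*k + 1).
Verify: 6*k**2 + 14*k + 8 matches t_k.
Σ_(k=0)^(8) t_k = s_(9) − s_(0) = 1800 − (0) = 1800.

Σ = 1800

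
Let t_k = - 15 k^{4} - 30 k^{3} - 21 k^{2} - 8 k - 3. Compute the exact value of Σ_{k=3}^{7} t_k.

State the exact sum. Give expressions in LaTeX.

Σ = -96185

Ratio r(k) = (15*k**4 + 90*k**3 + 201*k**2 + 200*k + 77)/(15*k**4 + 30*k**3 + 21*k**2 + 8*k + 3).
A = 1, B = 1, C = k**4 + 2*k**3 + 7*k**2/5 + 8*k/15 + 1/5.
Need (1)·f(k+1) − (1)·f(k) = k**4 + 2*k**3 + 7*k**2/5 + 8*k/15 + 1/5.
Bound: deg f ≤ 5.
Match coefficients ⇒ f(k) = k*(3*k**4 - 3*k**2 + k + 2)/15.
R(k) = B(k−1)·f(k)/C(k) = k*(3*k**4 - 3*k**2 + k + 2)/(15*k**4 + 30*k**3 + 21*k**2 + 8*k + 3); s_k = R·t_k = k*(-3*k**4 + 3*k**2 - k - 2).
Δs = -15*k**4 - 30*k**3 - 21*k**2 - 8*k - 3, as required.
Evaluate s at k=8 and k=3: -96848 and -663; difference -96185.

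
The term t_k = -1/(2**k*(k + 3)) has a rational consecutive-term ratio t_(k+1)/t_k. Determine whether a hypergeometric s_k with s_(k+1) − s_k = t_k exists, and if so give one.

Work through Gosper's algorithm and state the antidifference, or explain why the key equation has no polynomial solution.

r(k) = (k + 3)/(2*(k + 4)) after simplifying.
Normal form (A,B,C) = (k/2 + 3/2, k + 4, 1).
Need (k/2 + 3/2)·f(k+1) − (k + 3)·f(k) = 1.
From deg A=1, deg B=1, deg C=0: d=-1.
Bound -1 < 0, so the key equation has no polynomial solution.

no hypergeometric antidifference exists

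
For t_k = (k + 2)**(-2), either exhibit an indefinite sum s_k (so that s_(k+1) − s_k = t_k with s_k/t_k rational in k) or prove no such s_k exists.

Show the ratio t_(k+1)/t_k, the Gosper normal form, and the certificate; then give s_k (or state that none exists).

Ratio r(k) = (k + 2)**2/(k + 3)**2.
Normal form (A,B,C) = (k**2 + 4*k + 4, k**2 + 6*k + 9, 1).
Solve (k**2 + 4*k + 4)·f(k+1) − (k**2 + 4*k + 4)·f(k) = 1.
Bound: deg f ≤ 0.
Write f(k) = c0. Then LHS − RHS = -1, requiring -1 = 0: contradictory. No certificate.

not Gosper-summable; s_k does not exist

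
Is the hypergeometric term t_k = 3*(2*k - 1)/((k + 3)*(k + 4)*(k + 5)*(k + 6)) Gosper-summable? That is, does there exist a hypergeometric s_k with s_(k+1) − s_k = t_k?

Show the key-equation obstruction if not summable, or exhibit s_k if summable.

Yes. s_k = k*(k**2 + 12*k - 43)/(30*(k + 3)*(k + 4)*(k + 5)).

t_(k+1)/t_k = (k + 3)*(2*k + 1)/((k + 7)*(2*k - 1)).
Normal form (A,B,C) = (k + 3, k + 7, k - 1/2).
f must satisfy (k + 3)·f(k+1) − (k + 6)·f(k) = k - 1/2.
Degrees (1,1,1) ⇒ d ≤ 3.
Match coefficients ⇒ f(k) = k*(k**2 + 12*k - 43)/180.
So s_k = (B(k−1)f/C)·t_k = (k*(k + 6)*(k**2 + 12*k - 43)/(90*(2*k - 1)))·t_k = k*(k**2 + 12*k - 43)/(30*(k + 3)*(k + 4)*(k + 5)).
s_(k+1) − s_k = 3*(2*k - 1)/(k**4 + 18*k**3 + 119*k**2 + 342*k + 360) = t_k.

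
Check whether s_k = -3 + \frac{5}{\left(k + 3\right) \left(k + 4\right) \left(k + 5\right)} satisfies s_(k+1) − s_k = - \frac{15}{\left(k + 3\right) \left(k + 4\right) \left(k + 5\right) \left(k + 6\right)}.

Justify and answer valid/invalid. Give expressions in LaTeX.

s_(k+1) = -3 + 5/((k + 4)*(k + 5)*(k + 6))
s_(k+1) − s_k = -15/((k + 3)*(k + 4)*(k + 5)*(k + 6))
(s_(k+1) − s_k) − t_k = 0

valid; difference matches t_k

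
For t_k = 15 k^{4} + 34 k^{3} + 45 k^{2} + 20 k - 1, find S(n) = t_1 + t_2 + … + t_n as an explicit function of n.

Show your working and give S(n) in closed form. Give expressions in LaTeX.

r(k) = (15*k**4 + 94*k**3 + 237*k**2 + 272*k + 113)/(15*k**4 + 34*k**3 + 45*k**2 + 20*k - 1) after simplifying.
Normal form (A,B,C) = (1, 1, k**4 + 34*k**3/15 + 3*k**2 + 4*k/3 - 1/15).
Solve (1)·f(k+1) − (1)·f(k) = k**4 + 34*k**3/15 + 3*k**2 + 4*k/3 - 1/15.
d = 5 from the (0,0,4) case.
Coefficient equations give f(k) = k*(3*k**4 + k**3 + 3*k**2 - 4*k - 4)/15.
R(k) = B(k−1)·f(k)/C(k) = k*(3*k**4 + k**3 + 3*k**2 - 4*k - 4)/(15*k**4 + 34*k**3 + 45*k**2 + 20*k - 1); s_k = R·t_k = k*(3*k**4 + k**3 + 3*k**2 - 4*k - 4).
Δs = 15*k**4 + 34*k**3 + 45*k**2 + 20*k - 1, as required.
Telescope: S(n) = s_(n+1) − s_(1) = 3*n**5 + 16*n**4 + 37*n**3 + 41*n**2 + 16*n - 1 − (-1) = n*(3*n**4 + 16*n**3 + 37*n**2 + 41*n + 16).

S(n) = n \left(3 n^{4} + 16 n^{3} + 37 n^{2} + 41 n + 16\right)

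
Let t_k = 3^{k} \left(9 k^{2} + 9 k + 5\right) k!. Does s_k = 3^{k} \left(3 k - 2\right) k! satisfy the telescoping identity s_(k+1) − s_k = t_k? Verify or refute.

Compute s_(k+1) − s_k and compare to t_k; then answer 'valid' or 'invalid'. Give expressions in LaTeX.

s_(k+1) = 3**(k + 1)*(3*k + 1)*factorial(k + 1)
s_(k+1) − s_k = 3**k*(9*k**2 + 9*k + 5)*factorial(k)
(s_(k+1) − s_k) − t_k = 0

valid; difference matches t_k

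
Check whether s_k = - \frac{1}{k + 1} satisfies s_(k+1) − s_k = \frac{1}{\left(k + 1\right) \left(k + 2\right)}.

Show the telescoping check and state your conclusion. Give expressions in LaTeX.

valid; difference matches t_k

s_(k+1) = -1/(k + 2)
s_(k+1) − s_k = 1/((k + 1)*(k + 2))
(s_(k+1) − s_k) − t_k = 0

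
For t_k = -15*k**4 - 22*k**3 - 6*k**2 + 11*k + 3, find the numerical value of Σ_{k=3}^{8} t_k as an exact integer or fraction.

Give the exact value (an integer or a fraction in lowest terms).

Σ = -160452

Step 1: r(k) = (15*k**4 + 82*k**3 + 162*k**2 + 127*k + 29)/(15*k**4 + 22*k**3 + 6*k**2 - 11*k - 3).
Take A(k)=1, B(k)=1, C(k)=k**4 + 22*k**3/15 + 2*k**2/5 - 11*k/15 - 1/5.
Set up (1)·f(k+1) − (1)·f(k) − (k**4 + 22*k**3/15 + 2*k**2/5 - 11*k/15 - 1/5) = 0.
d = 5 from the (0,0,4) case.
Match coefficients ⇒ f(k) = k*(3*k**4 - 2*k**3 - 4*k**2 - 3*k + 3)/15.
Certificate R = B(k−1)f/C = k*(3*k**4 - 2*k**3 - 4*k**2 - 3*k + 3)/(15*k**4 + 22*k**3 + 6*k**2 - 11*k - 3) gives s_k = k*(-3*k**4 + 2*k**3 + 4*k**2 + 3*k - 3).
Check: Δs_k = -15*k**4 - 22*k**3 - 6*k**2 + 11*k + 3. ✓
Telescoping: Σ = s_(9) − s_(3) = -160893 − (-441) = -160452.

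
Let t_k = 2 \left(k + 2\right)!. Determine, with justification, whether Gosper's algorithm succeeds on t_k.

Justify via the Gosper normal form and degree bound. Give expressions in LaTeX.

No — negative degree bound, so no certificate f.

t_(k+1)/t_k = k + 3.
So A=k + 3 and B=1, with C=1.
Need (k + 3)·f(k+1) − (1)·f(k) = 1.
Bound: deg f ≤ -1.
Negative degree bound (-1): no f exists, t_k not Gosper-summable.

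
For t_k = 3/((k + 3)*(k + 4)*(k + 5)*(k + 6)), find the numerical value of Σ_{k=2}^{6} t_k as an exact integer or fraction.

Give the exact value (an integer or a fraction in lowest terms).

Σ = 37/9240

Step 1: r(k) = (k + 3)/(k + 7).
Factor: A=k + 3; B=k + 7; C=1.
Key eq: (k + 3)·f(k+1) = (k + 6)·f(k) + (1).
d = 3 from the (1,1,0) case.
Match coefficients ⇒ f(k) = k*(k**2 + 12*k + 47)/180.
Then R = B(k−1)f/C = k*(k + 6)*(k**2 + 12*k + 47)/180, so s_k = R(k)·t_k = k*(k**2 + 12*k + 47)/(60*(k + 3)*(k + 4)*(k + 5)).
Verify: 3/(k**4 + 18*k**3 + 119*k**2 + 342*k + 360) matches t_k.
Evaluate s at k=7 and k=2: 7/440 and 1/84; difference 37/9240.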